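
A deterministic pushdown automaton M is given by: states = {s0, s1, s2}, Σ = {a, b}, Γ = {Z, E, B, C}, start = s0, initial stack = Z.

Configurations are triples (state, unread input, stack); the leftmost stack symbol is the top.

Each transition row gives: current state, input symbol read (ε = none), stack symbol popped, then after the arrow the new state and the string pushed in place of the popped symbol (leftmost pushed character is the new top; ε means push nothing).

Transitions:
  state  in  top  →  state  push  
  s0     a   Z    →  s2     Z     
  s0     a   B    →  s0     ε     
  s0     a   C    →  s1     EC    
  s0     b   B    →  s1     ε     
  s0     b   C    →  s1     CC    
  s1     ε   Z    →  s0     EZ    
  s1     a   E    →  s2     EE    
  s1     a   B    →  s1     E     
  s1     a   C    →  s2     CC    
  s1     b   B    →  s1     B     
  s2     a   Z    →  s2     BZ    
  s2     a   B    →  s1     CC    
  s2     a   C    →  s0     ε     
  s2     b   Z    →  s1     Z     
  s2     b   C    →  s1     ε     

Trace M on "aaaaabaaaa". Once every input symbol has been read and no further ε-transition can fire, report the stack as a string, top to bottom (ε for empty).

(s0, aaaaabaaaa, Z) ⊢ (s2, aaaabaaaa, Z) ⊢ (s2, aaabaaaa, BZ) ⊢ (s1, aabaaaa, CCZ) ⊢ (s2, abaaaa, CCCZ) ⊢ (s0, baaaa, CCZ) ⊢ (s1, aaaa, CCCZ) ⊢ (s2, aaa, CCCCZ) ⊢ (s0, aa, CCCZ) ⊢ (s1, a, ECCCZ) ⊢ (s2, ε, EECCCZ)
All input consumed in state s2 with stack EECCCZ.

EECCCZ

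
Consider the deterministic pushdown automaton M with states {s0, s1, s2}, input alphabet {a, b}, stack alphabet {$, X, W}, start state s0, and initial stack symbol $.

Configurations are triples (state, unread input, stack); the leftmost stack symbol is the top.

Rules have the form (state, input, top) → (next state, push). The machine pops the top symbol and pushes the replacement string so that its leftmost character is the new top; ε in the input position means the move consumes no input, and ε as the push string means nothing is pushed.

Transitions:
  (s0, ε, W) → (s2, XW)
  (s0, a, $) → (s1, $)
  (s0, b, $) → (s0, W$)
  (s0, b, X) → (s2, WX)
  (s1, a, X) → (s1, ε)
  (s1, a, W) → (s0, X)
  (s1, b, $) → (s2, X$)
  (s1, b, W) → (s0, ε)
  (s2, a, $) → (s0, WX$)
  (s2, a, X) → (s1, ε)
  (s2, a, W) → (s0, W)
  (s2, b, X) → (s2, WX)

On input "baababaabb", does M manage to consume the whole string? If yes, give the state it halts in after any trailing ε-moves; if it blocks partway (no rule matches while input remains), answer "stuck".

s2

(s0, baababaabb, $) ⊢ (s0, aababaabb, W$) ⊢ (s2, aababaabb, XW$) ⊢ (s1, ababaabb, W$) ⊢ (s0, babaabb, X$) ⊢ (s2, abaabb, WX$) ⊢ (s0, baabb, WX$) ⊢ (s2, baabb, XWX$) ⊢ (s2, aabb, WXWX$) ⊢ (s0, abb, WXWX$) ⊢ (s2, abb, XWXWX$) ⊢ (s1, bb, WXWX$) ⊢ (s0, b, XWX$) ⊢ (s2, ε, WXWX$)
All input consumed; M is in state s2.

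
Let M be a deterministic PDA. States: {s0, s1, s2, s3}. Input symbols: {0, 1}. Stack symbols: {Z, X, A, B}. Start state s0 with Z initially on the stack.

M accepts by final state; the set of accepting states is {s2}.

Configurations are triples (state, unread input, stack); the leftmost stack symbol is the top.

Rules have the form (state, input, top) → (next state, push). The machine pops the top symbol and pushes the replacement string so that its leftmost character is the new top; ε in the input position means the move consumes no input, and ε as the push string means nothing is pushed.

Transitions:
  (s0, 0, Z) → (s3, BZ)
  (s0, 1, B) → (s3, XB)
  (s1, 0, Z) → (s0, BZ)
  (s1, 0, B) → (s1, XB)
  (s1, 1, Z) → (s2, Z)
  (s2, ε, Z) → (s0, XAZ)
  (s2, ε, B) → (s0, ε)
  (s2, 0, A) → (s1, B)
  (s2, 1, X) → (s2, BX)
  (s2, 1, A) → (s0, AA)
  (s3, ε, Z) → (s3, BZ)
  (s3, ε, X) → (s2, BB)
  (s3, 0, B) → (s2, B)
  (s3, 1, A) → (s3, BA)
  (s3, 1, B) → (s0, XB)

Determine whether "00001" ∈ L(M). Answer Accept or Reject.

Reject

(s0, 00001, Z) ⊢ (s3, 0001, BZ) ⊢ (s2, 001, BZ) ⊢ (s0, 001, Z) ⊢ (s3, 01, BZ) ⊢ (s2, 1, BZ) ⊢ (s0, 1, Z)
No transition applies at (s0, 1, Z); input not fully consumed.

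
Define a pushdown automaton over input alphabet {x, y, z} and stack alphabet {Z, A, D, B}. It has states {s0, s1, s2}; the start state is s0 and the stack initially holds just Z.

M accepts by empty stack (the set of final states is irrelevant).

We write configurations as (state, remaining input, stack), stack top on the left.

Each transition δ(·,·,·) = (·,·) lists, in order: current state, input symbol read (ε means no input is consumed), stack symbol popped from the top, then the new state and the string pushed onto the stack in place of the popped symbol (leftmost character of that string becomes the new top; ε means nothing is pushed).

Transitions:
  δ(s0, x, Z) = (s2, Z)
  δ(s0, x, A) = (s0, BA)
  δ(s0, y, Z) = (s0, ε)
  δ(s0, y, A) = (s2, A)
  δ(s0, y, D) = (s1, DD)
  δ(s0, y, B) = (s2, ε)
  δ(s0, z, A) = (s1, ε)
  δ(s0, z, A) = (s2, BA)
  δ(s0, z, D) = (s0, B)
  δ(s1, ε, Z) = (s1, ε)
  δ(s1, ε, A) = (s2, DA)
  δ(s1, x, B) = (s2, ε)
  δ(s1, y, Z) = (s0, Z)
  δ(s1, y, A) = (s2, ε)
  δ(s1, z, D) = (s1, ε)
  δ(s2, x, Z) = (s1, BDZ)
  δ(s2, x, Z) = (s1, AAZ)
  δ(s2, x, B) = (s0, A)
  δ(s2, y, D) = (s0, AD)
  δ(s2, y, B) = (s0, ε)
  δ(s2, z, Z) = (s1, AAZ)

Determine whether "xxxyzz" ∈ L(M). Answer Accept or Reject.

One accepting computation: (s0, xxxyzz, Z) ⊢ (s2, xxyzz, Z) ⊢ (s1, xyzz, BDZ) ⊢ (s2, yzz, DZ) ⊢ (s0, zz, ADZ) ⊢ (s1, z, DZ) ⊢ (s1, ε, Z) ⊢ (s1, ε, ε)
All input consumed and the stack is empty.

Accept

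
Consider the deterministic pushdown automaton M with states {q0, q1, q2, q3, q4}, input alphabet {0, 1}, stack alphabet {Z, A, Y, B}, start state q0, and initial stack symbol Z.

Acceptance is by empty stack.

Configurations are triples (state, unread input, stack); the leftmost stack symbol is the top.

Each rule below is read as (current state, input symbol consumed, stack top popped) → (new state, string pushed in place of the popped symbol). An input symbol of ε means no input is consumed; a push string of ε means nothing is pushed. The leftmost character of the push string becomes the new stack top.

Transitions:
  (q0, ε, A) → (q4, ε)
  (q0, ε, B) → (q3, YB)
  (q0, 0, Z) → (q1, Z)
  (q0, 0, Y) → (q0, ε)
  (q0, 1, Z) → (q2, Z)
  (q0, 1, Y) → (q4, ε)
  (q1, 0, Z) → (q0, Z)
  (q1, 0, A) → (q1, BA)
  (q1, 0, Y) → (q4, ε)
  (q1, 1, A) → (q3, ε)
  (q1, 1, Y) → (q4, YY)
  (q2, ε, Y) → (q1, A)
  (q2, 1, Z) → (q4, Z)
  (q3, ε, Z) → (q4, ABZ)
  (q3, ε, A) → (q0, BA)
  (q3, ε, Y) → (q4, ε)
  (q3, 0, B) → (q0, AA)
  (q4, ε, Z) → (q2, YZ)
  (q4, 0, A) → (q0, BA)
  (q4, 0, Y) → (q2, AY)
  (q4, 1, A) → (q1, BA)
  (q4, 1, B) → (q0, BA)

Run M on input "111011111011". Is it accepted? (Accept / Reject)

Reject

(q0, 111011111011, Z) ⊢ (q2, 11011111011, Z) ⊢ (q4, 1011111011, Z) ⊢ (q2, 1011111011, YZ) ⊢ (q1, 1011111011, AZ) ⊢ (q3, 011111011, Z) ⊢ (q4, 011111011, ABZ) ⊢ (q0, 11111011, BABZ) ⊢ (q3, 11111011, YBABZ) ⊢ (q4, 11111011, BABZ) ⊢ (q0, 1111011, BAABZ) ⊢ (q3, 1111011, YBAABZ) ⊢ (q4, 1111011, BAABZ) ⊢ (q0, 111011, BAAABZ) ⊢ (q3, 111011, YBAAABZ) ⊢ (q4, 111011, BAAABZ) ⊢ (q0, 11011, BAAAABZ) ⊢ (q3, 11011, YBAAAABZ) ⊢ (q4, 11011, BAAAABZ) ⊢ (q0, 1011, BAAAAABZ) ⊢ (q3, 1011, YBAAAAABZ) ⊢ (q4, 1011, BAAAAABZ) ⊢ (q0, 011, BAAAAAABZ) ⊢ (q3, 011, YBAAAAAABZ) ⊢ (q4, 011, BAAAAAABZ)
No transition applies at (q4, 011, BAAAAAABZ); input not fully consumed.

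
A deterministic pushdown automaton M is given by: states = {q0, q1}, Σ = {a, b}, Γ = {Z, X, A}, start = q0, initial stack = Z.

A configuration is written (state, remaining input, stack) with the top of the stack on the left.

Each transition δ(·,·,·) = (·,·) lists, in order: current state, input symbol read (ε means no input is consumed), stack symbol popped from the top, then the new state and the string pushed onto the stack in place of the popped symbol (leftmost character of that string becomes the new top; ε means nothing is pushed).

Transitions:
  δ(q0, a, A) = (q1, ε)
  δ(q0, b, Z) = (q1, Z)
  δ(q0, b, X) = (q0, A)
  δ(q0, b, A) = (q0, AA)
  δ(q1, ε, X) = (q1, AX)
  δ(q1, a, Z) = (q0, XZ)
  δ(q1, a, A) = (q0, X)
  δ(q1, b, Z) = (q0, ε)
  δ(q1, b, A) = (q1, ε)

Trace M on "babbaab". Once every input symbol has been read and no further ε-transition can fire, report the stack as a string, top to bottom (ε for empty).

(q0, babbaab, Z)
  read b, top Z: go to q1, push Z → (q1, abbaab, Z)
  read a, top Z: go to q0, push XZ → (q0, bbaab, XZ)
  read b, top X: go to q0, push A → (q0, baab, AZ)
  read b, top A: go to q0, push AA → (q0, aab, AAZ)
  read a, top A: go to q1, push ε → (q1, ab, AZ)
  read a, top A: go to q0, push X → (q0, b, XZ)
  read b, top X: go to q0, push A → (q0, ε, AZ)
All input consumed in state q0 with stack AZ.

AZ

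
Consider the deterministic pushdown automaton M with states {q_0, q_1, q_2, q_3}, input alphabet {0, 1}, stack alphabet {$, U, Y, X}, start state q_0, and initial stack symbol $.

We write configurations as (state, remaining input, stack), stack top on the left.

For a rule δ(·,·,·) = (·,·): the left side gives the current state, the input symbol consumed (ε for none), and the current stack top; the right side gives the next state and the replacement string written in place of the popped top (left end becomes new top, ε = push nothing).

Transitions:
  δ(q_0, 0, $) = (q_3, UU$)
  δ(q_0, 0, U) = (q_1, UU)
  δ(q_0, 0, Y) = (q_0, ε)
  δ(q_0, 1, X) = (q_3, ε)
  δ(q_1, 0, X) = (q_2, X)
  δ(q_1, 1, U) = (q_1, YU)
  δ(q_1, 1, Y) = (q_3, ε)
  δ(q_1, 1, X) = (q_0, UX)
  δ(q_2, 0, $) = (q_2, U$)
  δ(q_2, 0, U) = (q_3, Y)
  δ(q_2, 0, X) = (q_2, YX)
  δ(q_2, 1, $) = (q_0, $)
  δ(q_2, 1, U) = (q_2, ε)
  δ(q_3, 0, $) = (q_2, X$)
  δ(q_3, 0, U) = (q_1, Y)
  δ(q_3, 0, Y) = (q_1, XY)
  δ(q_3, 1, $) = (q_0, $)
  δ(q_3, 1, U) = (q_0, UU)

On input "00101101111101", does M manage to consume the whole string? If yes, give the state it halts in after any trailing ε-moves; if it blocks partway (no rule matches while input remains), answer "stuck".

stuck

(q_0, 00101101111101, $) ⊢ (q_3, 0101101111101, UU$) ⊢ (q_1, 101101111101, YU$) ⊢ (q_3, 01101111101, U$) ⊢ (q_1, 1101111101, Y$) ⊢ (q_3, 101111101, $) ⊢ (q_0, 01111101, $) ⊢ (q_3, 1111101, UU$) ⊢ (q_0, 111101, UUU$)
No transition for (q_0, 1, top U); M blocks with input 111101 remaining.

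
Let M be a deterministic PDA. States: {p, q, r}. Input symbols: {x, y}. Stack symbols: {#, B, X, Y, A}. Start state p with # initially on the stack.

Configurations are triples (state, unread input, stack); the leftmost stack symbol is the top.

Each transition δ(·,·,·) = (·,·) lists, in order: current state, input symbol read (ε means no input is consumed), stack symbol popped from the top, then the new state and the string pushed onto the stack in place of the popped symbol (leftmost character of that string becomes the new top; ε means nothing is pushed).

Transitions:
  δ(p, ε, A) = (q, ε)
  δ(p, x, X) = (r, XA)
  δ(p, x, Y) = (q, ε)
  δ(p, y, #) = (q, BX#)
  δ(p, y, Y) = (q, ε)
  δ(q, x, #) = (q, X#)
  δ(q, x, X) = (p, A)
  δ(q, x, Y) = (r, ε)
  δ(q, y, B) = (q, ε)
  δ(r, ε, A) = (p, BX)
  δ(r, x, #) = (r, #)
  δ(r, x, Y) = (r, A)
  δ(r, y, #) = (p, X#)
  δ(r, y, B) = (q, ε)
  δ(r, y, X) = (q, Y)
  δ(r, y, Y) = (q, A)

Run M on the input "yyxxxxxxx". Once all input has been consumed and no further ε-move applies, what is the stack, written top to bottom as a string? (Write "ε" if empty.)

#

(p, yyxxxxxxx, #)
  read y, top #: go to q, push BX# → (q, yxxxxxxx, BX#)
  read y, top B: go to q, push ε → (q, xxxxxxx, X#)
  read x, top X: go to p, push A → (p, xxxxxx, A#)
  ε-move, top A: go to q, push ε → (q, xxxxxx, #)
  read x, top #: go to q, push X# → (q, xxxxx, X#)
  read x, top X: go to p, push A → (p, xxxx, A#)
  ε-move, top A: go to q, push ε → (q, xxxx, #)
  read x, top #: go to q, push X# → (q, xxx, X#)
  read x, top X: go to p, push A → (p, xx, A#)
  ε-move, top A: go to q, push ε → (q, xx, #)
  read x, top #: go to q, push X# → (q, x, X#)
  read x, top X: go to p, push A → (p, ε, A#)
  ε-move, top A: go to q, push ε → (q, ε, #)
All input consumed in state q with stack #.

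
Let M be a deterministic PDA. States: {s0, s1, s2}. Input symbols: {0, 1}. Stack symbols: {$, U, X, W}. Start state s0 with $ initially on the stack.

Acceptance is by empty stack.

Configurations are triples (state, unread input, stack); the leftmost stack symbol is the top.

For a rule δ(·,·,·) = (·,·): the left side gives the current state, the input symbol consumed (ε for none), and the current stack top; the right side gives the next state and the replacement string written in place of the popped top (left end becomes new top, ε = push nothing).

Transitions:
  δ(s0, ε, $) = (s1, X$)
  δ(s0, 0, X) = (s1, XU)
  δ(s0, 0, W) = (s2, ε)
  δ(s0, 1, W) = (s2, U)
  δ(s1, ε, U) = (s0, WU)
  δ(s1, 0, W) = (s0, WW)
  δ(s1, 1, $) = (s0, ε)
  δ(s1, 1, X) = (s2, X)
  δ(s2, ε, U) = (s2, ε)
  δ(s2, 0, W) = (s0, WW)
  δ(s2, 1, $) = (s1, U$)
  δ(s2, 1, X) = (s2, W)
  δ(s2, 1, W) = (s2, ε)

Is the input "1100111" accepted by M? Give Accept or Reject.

(s0, 1100111, $)
  ε-move, top $: go to s1, push X$ → (s1, 1100111, X$)
  read 1, top X: go to s2, push X → (s2, 100111, X$)
  read 1, top X: go to s2, push W → (s2, 00111, W$)
  read 0, top W: go to s0, push WW → (s0, 0111, WW$)
  read 0, top W: go to s2, push ε → (s2, 111, W$)
  read 1, top W: go to s2, push ε → (s2, 11, $)
  read 1, top $: go to s1, push U$ → (s1, 1, U$)
  ε-move, top U: go to s0, push WU → (s0, 1, WU$)
  read 1, top W: go to s2, push U → (s2, ε, UU$)
  ε-move, top U: go to s2, push ε → (s2, ε, U$)
  ε-move, top U: go to s2, push ε → (s2, ε, $)
All input consumed; stack is $, not empty, and no further ε-move applies.

Reject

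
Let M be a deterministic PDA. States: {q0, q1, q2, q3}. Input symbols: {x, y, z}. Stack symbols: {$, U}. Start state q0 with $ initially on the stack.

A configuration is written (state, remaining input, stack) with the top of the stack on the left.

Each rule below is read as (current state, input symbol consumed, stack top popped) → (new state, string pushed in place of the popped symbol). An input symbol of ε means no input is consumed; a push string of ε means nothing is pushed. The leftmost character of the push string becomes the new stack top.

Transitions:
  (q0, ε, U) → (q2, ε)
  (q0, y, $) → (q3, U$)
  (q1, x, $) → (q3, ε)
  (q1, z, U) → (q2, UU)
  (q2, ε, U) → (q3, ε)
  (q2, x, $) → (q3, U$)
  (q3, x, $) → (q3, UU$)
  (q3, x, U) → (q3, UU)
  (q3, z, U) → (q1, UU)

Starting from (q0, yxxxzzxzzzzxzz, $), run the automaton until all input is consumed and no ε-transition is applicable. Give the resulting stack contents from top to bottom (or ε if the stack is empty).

(q0, yxxxzzxzzzzxzz, $)
  read y, top $: go to q3, push U$ → (q3, xxxzzxzzzzxzz, U$)
  read x, top U: go to q3, push UU → (q3, xxzzxzzzzxzz, UU$)
  read x, top U: go to q3, push UU → (q3, xzzxzzzzxzz, UUU$)
  read x, top U: go to q3, push UU → (q3, zzxzzzzxzz, UUUU$)
  read z, top U: go to q1, push UU → (q1, zxzzzzxzz, UUUUU$)
  read z, top U: go to q2, push UU → (q2, xzzzzxzz, UUUUUU$)
  ε-move, top U: go to q3, push ε → (q3, xzzzzxzz, UUUUU$)
  read x, top U: go to q3, push UU → (q3, zzzzxzz, UUUUUU$)
  read z, top U: go to q1, push UU → (q1, zzzxzz, UUUUUUU$)
  read z, top U: go to q2, push UU → (q2, zzxzz, UUUUUUUU$)
  ε-move, top U: go to q3, push ε → (q3, zzxzz, UUUUUUU$)
  read z, top U: go to q1, push UU → (q1, zxzz, UUUUUUUU$)
  read z, top U: go to q2, push UU → (q2, xzz, UUUUUUUUU$)
  ε-move, top U: go to q3, push ε → (q3, xzz, UUUUUUUU$)
  read x, top U: go to q3, push UU → (q3, zz, UUUUUUUUU$)
  read z, top U: go to q1, push UU → (q1, z, UUUUUUUUUU$)
  read z, top U: go to q2, push UU → (q2, ε, UUUUUUUUUUU$)
  ε-move, top U: go to q3, push ε → (q3, ε, UUUUUUUUUU$)
All input consumed in state q3 with stack UUUUUUUUUU$.

UUUUUUUUUU$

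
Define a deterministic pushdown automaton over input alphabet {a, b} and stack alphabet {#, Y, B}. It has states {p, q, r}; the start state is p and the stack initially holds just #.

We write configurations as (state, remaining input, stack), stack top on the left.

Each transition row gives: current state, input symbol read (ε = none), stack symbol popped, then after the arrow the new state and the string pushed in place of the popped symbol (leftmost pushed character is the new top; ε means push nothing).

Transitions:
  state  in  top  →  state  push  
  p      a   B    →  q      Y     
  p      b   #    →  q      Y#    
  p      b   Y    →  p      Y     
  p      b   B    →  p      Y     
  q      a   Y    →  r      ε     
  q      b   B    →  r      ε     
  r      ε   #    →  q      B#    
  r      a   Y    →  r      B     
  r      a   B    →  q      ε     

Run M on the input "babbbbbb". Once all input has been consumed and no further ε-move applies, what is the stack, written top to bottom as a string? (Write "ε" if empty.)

(p, babbbbbb, #) ⊢ (q, abbbbbb, Y#) ⊢ (r, bbbbbb, #) ⊢ (q, bbbbbb, B#) ⊢ (r, bbbbb, #) ⊢ (q, bbbbb, B#) ⊢ (r, bbbb, #) ⊢ (q, bbbb, B#) ⊢ (r, bbb, #) ⊢ (q, bbb, B#) ⊢ (r, bb, #) ⊢ (q, bb, B#) ⊢ (r, b, #) ⊢ (q, b, B#) ⊢ (r, ε, #) ⊢ (q, ε, B#)
All input consumed in state q with stack B#.

B#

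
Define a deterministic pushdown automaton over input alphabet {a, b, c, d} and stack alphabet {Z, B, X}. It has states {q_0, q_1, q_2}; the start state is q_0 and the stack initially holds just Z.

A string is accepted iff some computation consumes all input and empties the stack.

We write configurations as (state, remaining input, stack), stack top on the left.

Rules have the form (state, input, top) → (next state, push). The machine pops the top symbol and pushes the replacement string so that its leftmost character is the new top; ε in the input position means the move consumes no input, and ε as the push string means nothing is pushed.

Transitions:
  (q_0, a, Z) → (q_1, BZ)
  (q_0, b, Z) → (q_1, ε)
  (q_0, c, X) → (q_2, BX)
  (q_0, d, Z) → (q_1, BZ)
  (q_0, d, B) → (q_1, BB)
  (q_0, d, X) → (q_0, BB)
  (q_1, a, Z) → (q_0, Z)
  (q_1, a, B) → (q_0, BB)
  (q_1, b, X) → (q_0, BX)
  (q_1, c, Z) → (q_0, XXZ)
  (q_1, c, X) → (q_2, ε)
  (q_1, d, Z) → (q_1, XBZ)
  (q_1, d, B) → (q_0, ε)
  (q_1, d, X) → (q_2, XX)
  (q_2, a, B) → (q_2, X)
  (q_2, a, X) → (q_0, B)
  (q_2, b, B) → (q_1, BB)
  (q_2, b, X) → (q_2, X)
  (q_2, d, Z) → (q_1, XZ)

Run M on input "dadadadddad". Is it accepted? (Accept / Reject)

(q_0, dadadadddad, Z)
  read d, top Z: go to q_1, push BZ → (q_1, adadadddad, BZ)
  read a, top B: go to q_0, push BB → (q_0, dadadddad, BBZ)
  read d, top B: go to q_1, push BB → (q_1, adadddad, BBBZ)
  read a, top B: go to q_0, push BB → (q_0, dadddad, BBBBZ)
  read d, top B: go to q_1, push BB → (q_1, adddad, BBBBBZ)
  read a, top B: go to q_0, push BB → (q_0, dddad, BBBBBBZ)
  read d, top B: go to q_1, push BB → (q_1, ddad, BBBBBBBZ)
  read d, top B: go to q_0, push ε → (q_0, dad, BBBBBBZ)
  read d, top B: go to q_1, push BB → (q_1, ad, BBBBBBBZ)
  read a, top B: go to q_0, push BB → (q_0, d, BBBBBBBBZ)
  read d, top B: go to q_1, push BB → (q_1, ε, BBBBBBBBBZ)
All input consumed; stack is BBBBBBBBBZ, not empty, and no further ε-move applies.

Reject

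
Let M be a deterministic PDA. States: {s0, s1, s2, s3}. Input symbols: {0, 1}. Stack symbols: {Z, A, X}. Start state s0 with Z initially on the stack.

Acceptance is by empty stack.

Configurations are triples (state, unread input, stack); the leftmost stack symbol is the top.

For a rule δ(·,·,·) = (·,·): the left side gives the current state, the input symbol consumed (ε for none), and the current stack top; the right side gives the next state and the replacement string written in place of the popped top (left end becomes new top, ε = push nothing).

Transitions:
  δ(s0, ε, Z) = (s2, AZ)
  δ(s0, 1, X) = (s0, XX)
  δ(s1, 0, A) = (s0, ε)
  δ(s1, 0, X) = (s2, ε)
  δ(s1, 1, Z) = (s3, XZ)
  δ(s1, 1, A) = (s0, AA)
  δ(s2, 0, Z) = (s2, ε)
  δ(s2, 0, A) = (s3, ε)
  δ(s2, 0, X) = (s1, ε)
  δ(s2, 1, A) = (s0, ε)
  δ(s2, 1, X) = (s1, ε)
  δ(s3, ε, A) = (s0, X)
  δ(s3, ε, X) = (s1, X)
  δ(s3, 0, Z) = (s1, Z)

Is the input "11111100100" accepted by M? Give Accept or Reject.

(s0, 11111100100, Z)
  ε-move, top Z: go to s2, push AZ → (s2, 11111100100, AZ)
  read 1, top A: go to s0, push ε → (s0, 1111100100, Z)
  ε-move, top Z: go to s2, push AZ → (s2, 1111100100, AZ)
  read 1, top A: go to s0, push ε → (s0, 111100100, Z)
  ε-move, top Z: go to s2, push AZ → (s2, 111100100, AZ)
  read 1, top A: go to s0, push ε → (s0, 11100100, Z)
  ε-move, top Z: go to s2, push AZ → (s2, 11100100, AZ)
  read 1, top A: go to s0, push ε → (s0, 1100100, Z)
  ε-move, top Z: go to s2, push AZ → (s2, 1100100, AZ)
  read 1, top A: go to s0, push ε → (s0, 100100, Z)
  ε-move, top Z: go to s2, push AZ → (s2, 100100, AZ)
  read 1, top A: go to s0, push ε → (s0, 00100, Z)
  ε-move, top Z: go to s2, push AZ → (s2, 00100, AZ)
  read 0, top A: go to s3, push ε → (s3, 0100, Z)
  read 0, top Z: go to s1, push Z → (s1, 100, Z)
  read 1, top Z: go to s3, push XZ → (s3, 00, XZ)
  ε-move, top X: go to s1, push X → (s1, 00, XZ)
  read 0, top X: go to s2, push ε → (s2, 0, Z)
  read 0, top Z: go to s2, push ε → (s2, ε, ε)
All input consumed and the stack is empty.

Accept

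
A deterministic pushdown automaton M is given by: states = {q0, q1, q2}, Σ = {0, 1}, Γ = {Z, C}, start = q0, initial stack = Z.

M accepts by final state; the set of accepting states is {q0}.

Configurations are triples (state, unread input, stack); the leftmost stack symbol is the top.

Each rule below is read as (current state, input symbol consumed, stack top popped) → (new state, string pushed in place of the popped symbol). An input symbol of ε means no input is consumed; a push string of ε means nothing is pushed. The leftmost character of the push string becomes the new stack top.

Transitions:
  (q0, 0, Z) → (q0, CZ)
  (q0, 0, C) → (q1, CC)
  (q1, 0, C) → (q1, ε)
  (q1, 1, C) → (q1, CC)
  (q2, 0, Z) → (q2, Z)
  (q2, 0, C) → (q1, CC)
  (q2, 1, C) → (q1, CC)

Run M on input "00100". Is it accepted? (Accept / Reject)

(q0, 00100, Z)
  read 0, top Z: go to q0, push CZ → (q0, 0100, CZ)
  read 0, top C: go to q1, push CC → (q1, 100, CCZ)
  read 1, top C: go to q1, push CC → (q1, 00, CCCZ)
  read 0, top C: go to q1, push ε → (q1, 0, CCZ)
  read 0, top C: go to q1, push ε → (q1, ε, CZ)
All input consumed; state q1 ∉ F and no further ε-move applies.

Reject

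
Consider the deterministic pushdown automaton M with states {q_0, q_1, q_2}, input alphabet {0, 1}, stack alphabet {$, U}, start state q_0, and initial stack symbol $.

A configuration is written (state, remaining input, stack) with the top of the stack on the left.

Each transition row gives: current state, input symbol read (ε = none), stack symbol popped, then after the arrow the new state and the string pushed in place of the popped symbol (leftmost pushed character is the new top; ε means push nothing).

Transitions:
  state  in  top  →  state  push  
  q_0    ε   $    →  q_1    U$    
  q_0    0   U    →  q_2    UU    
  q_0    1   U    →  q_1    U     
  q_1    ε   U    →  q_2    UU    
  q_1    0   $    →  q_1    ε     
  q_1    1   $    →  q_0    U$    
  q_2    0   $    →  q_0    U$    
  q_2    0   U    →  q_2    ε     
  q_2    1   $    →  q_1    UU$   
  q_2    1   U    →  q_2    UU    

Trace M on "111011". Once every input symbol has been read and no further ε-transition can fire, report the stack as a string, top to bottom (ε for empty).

UUUUUU$

(q_0, 111011, $)
  ε-move, top $: go to q_1, push U$ → (q_1, 111011, U$)
  ε-move, top U: go to q_2, push UU → (q_2, 111011, UU$)
  read 1, top U: go to q_2, push UU → (q_2, 11011, UUU$)
  read 1, top U: go to q_2, push UU → (q_2, 1011, UUUU$)
  read 1, top U: go to q_2, push UU → (q_2, 011, UUUUU$)
  read 0, top U: go to q_2, push ε → (q_2, 11, UUUU$)
  read 1, top U: go to q_2, push UU → (q_2, 1, UUUUU$)
  read 1, top U: go to q_2, push UU → (q_2, ε, UUUUUU$)
All input consumed in state q_2 with stack UUUUUU$.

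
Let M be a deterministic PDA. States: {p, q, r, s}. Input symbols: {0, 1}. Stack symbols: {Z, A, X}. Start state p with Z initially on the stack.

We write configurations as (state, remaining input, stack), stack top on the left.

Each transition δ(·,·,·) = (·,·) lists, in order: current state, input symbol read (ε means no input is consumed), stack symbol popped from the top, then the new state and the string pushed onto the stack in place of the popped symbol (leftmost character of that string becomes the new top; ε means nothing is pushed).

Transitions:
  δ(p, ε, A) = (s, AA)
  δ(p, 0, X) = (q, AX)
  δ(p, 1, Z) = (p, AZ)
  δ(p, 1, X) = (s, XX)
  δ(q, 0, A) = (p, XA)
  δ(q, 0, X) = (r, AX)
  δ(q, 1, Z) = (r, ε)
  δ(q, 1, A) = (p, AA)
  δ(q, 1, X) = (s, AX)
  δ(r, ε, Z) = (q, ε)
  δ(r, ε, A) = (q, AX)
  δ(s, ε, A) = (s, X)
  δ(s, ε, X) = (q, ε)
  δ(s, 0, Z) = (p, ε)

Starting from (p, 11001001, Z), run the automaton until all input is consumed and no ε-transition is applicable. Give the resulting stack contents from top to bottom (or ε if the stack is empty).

(p, 11001001, Z)
  read 1, top Z: go to p, push AZ → (p, 1001001, AZ)
  ε-move, top A: go to s, push AA → (s, 1001001, AAZ)
  ε-move, top A: go to s, push X → (s, 1001001, XAZ)
  ε-move, top X: go to q, push ε → (q, 1001001, AZ)
  read 1, top A: go to p, push AA → (p, 001001, AAZ)
  ε-move, top A: go to s, push AA → (s, 001001, AAAZ)
  ε-move, top A: go to s, push X → (s, 001001, XAAZ)
  ε-move, top X: go to q, push ε → (q, 001001, AAZ)
  read 0, top A: go to p, push XA → (p, 01001, XAAZ)
  read 0, top X: go to q, push AX → (q, 1001, AXAAZ)
  read 1, top A: go to p, push AA → (p, 001, AAXAAZ)
  ε-move, top A: go to s, push AA → (s, 001, AAAXAAZ)
  ε-move, top A: go to s, push X → (s, 001, XAAXAAZ)
  ε-move, top X: go to q, push ε → (q, 001, AAXAAZ)
  read 0, top A: go to p, push XA → (p, 01, XAAXAAZ)
  read 0, top X: go to q, push AX → (q, 1, AXAAXAAZ)
  read 1, top A: go to p, push AA → (p, ε, AAXAAXAAZ)
  ε-move, top A: go to s, push AA → (s, ε, AAAXAAXAAZ)
  ε-move, top A: go to s, push X → (s, ε, XAAXAAXAAZ)
  ε-move, top X: go to q, push ε → (q, ε, AAXAAXAAZ)
All input consumed in state q with stack AAXAAXAAZ.

AAXAAXAAZ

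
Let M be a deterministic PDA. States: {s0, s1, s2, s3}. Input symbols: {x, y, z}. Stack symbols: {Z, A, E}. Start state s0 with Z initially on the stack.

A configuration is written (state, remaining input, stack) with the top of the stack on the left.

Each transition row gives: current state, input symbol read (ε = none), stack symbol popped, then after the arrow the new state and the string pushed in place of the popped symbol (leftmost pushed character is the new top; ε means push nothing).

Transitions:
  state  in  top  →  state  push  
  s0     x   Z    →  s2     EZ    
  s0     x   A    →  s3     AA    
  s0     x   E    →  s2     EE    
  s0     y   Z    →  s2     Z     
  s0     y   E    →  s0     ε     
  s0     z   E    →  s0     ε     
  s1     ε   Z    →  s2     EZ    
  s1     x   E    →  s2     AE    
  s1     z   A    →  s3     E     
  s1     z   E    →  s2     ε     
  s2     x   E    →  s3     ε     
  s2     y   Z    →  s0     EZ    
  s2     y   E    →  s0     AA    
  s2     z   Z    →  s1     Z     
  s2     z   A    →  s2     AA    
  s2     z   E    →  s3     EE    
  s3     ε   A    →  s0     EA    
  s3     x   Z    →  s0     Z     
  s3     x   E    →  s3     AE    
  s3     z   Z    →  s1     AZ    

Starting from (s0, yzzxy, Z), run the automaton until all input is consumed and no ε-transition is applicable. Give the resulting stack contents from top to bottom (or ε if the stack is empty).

AEEZ

(s0, yzzxy, Z)
  read y, top Z: go to s2, push Z → (s2, zzxy, Z)
  read z, top Z: go to s1, push Z → (s1, zxy, Z)
  ε-move, top Z: go to s2, push EZ → (s2, zxy, EZ)
  read z, top E: go to s3, push EE → (s3, xy, EEZ)
  read x, top E: go to s3, push AE → (s3, y, AEEZ)
  ε-move, top A: go to s0, push EA → (s0, y, EAEEZ)
  read y, top E: go to s0, push ε → (s0, ε, AEEZ)
All input consumed in state s0 with stack AEEZ.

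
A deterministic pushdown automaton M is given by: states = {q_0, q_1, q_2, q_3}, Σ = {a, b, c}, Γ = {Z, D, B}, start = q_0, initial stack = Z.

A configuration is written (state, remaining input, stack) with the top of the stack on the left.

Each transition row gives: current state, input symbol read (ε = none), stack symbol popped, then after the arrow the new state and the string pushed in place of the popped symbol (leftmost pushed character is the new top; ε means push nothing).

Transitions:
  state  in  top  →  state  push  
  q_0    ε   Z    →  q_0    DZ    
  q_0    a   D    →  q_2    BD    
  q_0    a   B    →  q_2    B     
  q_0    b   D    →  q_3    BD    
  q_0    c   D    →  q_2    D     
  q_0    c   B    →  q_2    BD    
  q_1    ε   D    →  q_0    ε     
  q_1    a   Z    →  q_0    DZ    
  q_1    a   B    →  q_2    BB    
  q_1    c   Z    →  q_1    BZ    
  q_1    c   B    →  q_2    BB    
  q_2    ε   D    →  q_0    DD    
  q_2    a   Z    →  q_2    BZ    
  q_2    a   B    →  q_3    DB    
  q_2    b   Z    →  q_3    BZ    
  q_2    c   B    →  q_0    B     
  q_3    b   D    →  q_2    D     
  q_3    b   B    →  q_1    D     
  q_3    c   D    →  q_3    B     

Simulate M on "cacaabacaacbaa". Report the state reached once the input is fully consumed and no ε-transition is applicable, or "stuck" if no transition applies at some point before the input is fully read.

q_3

(q_0, cacaabacaacbaa, Z) ⊢ (q_0, cacaabacaacbaa, DZ) ⊢ (q_2, acaabacaacbaa, DZ) ⊢ (q_0, acaabacaacbaa, DDZ) ⊢ (q_2, caabacaacbaa, BDDZ) ⊢ (q_0, aabacaacbaa, BDDZ) ⊢ (q_2, abacaacbaa, BDDZ) ⊢ (q_3, bacaacbaa, DBDDZ) ⊢ (q_2, acaacbaa, DBDDZ) ⊢ (q_0, acaacbaa, DDBDDZ) ⊢ (q_2, caacbaa, BDDBDDZ) ⊢ (q_0, aacbaa, BDDBDDZ) ⊢ (q_2, acbaa, BDDBDDZ) ⊢ (q_3, cbaa, DBDDBDDZ) ⊢ (q_3, baa, BBDDBDDZ) ⊢ (q_1, aa, DBDDBDDZ) ⊢ (q_0, aa, BDDBDDZ) ⊢ (q_2, a, BDDBDDZ) ⊢ (q_3, ε, DBDDBDDZ)
All input consumed; M is in state q_3.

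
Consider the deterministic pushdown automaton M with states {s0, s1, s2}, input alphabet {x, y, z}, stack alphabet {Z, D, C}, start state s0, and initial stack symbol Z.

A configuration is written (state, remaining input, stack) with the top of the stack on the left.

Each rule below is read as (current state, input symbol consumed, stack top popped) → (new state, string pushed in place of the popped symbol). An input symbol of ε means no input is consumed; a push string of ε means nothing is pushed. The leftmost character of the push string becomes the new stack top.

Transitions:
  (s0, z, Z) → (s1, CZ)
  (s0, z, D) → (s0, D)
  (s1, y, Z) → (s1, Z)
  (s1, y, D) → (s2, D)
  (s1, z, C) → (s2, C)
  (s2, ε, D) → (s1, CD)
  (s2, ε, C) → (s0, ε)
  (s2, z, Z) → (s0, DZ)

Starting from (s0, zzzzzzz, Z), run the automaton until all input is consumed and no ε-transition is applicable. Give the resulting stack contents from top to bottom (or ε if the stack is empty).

(s0, zzzzzzz, Z) ⊢ (s1, zzzzzz, CZ) ⊢ (s2, zzzzz, CZ) ⊢ (s0, zzzzz, Z) ⊢ (s1, zzzz, CZ) ⊢ (s2, zzz, CZ) ⊢ (s0, zzz, Z) ⊢ (s1, zz, CZ) ⊢ (s2, z, CZ) ⊢ (s0, z, Z) ⊢ (s1, ε, CZ)
All input consumed in state s1 with stack CZ.

CZ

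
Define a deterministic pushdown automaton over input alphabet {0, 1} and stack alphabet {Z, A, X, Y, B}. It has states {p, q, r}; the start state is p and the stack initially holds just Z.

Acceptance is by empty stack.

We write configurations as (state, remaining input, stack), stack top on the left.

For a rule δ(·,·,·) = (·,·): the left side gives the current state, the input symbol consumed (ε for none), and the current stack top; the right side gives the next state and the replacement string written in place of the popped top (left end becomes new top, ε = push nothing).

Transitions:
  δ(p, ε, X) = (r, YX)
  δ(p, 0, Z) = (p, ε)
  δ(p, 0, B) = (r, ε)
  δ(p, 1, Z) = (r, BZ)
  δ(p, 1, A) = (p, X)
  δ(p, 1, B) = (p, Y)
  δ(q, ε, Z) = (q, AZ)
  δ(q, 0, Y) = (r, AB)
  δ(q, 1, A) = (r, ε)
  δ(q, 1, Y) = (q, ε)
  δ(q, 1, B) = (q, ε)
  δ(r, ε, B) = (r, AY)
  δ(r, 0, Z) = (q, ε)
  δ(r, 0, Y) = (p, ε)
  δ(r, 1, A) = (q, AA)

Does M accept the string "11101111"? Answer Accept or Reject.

Reject

(p, 11101111, Z)
  read 1, top Z: go to r, push BZ → (r, 1101111, BZ)
  ε-move, top B: go to r, push AY → (r, 1101111, AYZ)
  read 1, top A: go to q, push AA → (q, 101111, AAYZ)
  read 1, top A: go to r, push ε → (r, 01111, AYZ)
No transition applies at (r, 01111, AYZ); input not fully consumed.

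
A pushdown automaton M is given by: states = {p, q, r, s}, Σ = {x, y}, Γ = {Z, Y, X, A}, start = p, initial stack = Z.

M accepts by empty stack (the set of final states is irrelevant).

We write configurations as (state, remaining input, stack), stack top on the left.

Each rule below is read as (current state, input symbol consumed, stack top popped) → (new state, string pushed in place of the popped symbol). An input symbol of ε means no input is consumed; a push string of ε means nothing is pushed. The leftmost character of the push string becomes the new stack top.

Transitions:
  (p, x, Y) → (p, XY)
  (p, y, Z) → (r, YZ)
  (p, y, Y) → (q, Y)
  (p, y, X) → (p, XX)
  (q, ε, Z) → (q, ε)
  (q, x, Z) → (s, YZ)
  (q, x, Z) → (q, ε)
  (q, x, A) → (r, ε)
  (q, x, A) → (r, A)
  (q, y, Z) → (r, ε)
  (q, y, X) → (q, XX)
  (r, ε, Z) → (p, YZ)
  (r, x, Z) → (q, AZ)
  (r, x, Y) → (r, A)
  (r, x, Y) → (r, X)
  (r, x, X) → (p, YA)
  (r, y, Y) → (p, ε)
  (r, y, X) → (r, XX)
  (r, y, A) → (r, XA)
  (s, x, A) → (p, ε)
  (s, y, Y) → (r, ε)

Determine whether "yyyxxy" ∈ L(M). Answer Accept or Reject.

No computation consumes all input and empties the stack.

Reject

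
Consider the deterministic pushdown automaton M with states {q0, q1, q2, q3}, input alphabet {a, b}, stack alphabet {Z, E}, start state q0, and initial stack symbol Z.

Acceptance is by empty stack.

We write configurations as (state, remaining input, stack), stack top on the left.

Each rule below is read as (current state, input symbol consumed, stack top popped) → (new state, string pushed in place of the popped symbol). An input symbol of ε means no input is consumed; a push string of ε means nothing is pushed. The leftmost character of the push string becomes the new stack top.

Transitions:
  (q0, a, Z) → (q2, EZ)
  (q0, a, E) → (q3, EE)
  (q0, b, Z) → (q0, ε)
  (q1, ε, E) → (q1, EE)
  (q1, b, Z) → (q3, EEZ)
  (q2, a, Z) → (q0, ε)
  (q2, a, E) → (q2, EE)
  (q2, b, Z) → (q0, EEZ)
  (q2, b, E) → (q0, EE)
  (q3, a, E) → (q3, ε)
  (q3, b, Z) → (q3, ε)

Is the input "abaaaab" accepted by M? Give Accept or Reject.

(q0, abaaaab, Z)
  read a, top Z: go to q2, push EZ → (q2, baaaab, EZ)
  read b, top E: go to q0, push EE → (q0, aaaab, EEZ)
  read a, top E: go to q3, push EE → (q3, aaab, EEEZ)
  read a, top E: go to q3, push ε → (q3, aab, EEZ)
  read a, top E: go to q3, push ε → (q3, ab, EZ)
  read a, top E: go to q3, push ε → (q3, b, Z)
  read b, top Z: go to q3, push ε → (q3, ε, ε)
All input consumed and the stack is empty.

Accept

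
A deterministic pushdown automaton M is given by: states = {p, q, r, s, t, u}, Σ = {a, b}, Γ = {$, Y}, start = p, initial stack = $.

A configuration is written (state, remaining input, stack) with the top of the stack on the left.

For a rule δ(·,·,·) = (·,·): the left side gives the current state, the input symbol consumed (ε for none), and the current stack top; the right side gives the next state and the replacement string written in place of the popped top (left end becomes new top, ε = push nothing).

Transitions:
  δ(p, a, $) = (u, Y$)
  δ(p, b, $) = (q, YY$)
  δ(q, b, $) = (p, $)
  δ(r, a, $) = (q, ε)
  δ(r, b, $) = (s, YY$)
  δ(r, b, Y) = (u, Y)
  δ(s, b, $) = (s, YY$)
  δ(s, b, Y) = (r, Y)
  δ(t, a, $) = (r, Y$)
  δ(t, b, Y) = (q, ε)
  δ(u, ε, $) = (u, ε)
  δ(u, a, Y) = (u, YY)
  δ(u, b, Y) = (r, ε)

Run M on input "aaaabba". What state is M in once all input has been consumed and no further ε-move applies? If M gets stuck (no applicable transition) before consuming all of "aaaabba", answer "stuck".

(p, aaaabba, $) ⊢ (u, aaabba, Y$) ⊢ (u, aabba, YY$) ⊢ (u, abba, YYY$) ⊢ (u, bba, YYYY$) ⊢ (r, ba, YYY$) ⊢ (u, a, YYY$) ⊢ (u, ε, YYYY$)
All input consumed; M is in state u.

u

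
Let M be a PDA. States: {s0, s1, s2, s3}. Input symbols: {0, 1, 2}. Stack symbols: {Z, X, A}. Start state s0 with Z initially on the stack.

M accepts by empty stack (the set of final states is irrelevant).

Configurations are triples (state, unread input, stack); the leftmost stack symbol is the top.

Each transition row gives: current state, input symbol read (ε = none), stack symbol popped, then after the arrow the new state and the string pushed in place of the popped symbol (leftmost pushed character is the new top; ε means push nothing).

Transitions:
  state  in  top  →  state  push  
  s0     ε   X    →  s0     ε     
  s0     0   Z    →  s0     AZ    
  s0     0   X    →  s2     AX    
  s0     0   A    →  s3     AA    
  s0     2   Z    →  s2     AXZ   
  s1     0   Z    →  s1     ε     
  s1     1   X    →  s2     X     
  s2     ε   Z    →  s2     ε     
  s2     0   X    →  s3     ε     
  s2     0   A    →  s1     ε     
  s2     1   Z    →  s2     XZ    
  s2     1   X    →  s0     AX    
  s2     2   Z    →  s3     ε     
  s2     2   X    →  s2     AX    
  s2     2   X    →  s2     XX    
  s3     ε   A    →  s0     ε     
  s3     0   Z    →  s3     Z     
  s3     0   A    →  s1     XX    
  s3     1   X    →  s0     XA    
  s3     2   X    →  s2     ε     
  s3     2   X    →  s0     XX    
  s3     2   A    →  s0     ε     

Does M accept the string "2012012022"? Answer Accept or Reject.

One accepting computation: (s0, 2012012022, Z) ⊢ (s2, 012012022, AXZ) ⊢ (s1, 12012022, XZ) ⊢ (s2, 2012022, XZ) ⊢ (s2, 012022, AXZ) ⊢ (s1, 12022, XZ) ⊢ (s2, 2022, XZ) ⊢ (s2, 022, XXZ) ⊢ (s3, 22, XZ) ⊢ (s2, 2, Z) ⊢ (s3, ε, ε)
All input consumed and the stack is empty.

Accept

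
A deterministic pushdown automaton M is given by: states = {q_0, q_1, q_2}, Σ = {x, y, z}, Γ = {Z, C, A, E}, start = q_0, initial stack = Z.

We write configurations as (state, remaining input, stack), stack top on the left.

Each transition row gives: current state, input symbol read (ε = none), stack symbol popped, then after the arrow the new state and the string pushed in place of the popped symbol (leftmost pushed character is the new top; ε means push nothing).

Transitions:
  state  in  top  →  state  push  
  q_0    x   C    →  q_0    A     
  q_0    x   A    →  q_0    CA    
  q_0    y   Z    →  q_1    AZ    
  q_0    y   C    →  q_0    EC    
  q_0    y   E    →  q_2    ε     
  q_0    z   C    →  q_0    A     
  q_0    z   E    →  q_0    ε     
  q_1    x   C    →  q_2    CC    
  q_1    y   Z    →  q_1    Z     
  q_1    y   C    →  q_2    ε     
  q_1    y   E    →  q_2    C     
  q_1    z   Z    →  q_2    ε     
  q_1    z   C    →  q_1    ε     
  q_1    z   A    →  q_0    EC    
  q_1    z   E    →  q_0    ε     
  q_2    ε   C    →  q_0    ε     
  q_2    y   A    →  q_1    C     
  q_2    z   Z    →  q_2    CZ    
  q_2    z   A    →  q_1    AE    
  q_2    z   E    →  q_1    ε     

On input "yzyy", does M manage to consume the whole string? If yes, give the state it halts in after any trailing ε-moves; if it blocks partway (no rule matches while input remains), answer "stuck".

(q_0, yzyy, Z)
  read y, top Z: go to q_1, push AZ → (q_1, zyy, AZ)
  read z, top A: go to q_0, push EC → (q_0, yy, ECZ)
  read y, top E: go to q_2, push ε → (q_2, y, CZ)
  ε-move, top C: go to q_0, push ε → (q_0, y, Z)
  read y, top Z: go to q_1, push AZ → (q_1, ε, AZ)
All input consumed; M is in state q_1.

q_1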